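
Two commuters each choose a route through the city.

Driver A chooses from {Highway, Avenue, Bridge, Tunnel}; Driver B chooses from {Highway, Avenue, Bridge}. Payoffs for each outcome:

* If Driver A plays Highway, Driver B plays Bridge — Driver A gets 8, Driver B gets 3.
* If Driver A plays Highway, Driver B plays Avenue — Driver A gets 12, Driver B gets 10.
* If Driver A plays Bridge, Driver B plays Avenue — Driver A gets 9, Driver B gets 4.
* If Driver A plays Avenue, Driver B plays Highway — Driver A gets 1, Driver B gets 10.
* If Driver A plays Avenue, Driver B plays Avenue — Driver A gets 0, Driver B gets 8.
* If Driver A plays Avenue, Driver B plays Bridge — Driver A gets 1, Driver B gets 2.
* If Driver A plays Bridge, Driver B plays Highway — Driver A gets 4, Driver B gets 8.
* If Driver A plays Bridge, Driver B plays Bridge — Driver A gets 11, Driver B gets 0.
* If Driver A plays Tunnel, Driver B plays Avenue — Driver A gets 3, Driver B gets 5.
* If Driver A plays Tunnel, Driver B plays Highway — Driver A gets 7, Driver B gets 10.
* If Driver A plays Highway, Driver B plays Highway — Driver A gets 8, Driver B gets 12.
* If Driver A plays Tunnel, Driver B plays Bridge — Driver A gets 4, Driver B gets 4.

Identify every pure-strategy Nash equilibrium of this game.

(Highway, Highway): Driver A gets 8, best alternative 7; Driver B gets 12, best alternative 10. No profitable deviation — NE.
(Highway, Avenue): Driver B can switch to Highway (10 → 12). Not NE.
(Highway, Bridge): Driver A can switch to Bridge (8 → 11). Not NE.
(Avenue, Highway): Driver A can switch to Highway (1 → 8). Not NE.
(Avenue, Avenue): Driver A can switch to Highway (0 → 12). Not NE.
(Avenue, Bridge): Driver A can switch to Highway (1 → 8). Not NE.
(Bridge, Highway): Driver A can switch to Highway (4 → 8). Not NE.
(Bridge, Avenue): Driver A can switch to Highway (9 → 12). Not NE.
(Bridge, Bridge): Driver B can switch to Highway (0 → 8). Not NE.
(The remaining 3 profiles each have a profitable deviation by the same check.)

Pure NE: (Highway, Highway)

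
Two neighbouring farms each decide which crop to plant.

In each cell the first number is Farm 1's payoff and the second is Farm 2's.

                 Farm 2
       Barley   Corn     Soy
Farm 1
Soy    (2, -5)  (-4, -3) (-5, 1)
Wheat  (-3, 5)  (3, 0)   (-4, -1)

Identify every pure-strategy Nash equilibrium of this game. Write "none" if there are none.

There is no pure-strategy Nash equilibrium.

(Soy, Barley): Farm 2 can switch to Corn (-5 → -3). Not NE.
(Soy, Corn): Farm 1 can switch to Wheat (-4 → 3). Not NE.
(Soy, Soy): Farm 1 can switch to Wheat (-5 → -4). Not NE.
(Wheat, Barley): Farm 1 can switch to Soy (-3 → 2). Not NE.
(Wheat, Corn): Farm 2 can switch to Barley (0 → 5). Not NE.
(Wheat, Soy): Farm 2 can switch to Barley (-1 → 5). Not NE.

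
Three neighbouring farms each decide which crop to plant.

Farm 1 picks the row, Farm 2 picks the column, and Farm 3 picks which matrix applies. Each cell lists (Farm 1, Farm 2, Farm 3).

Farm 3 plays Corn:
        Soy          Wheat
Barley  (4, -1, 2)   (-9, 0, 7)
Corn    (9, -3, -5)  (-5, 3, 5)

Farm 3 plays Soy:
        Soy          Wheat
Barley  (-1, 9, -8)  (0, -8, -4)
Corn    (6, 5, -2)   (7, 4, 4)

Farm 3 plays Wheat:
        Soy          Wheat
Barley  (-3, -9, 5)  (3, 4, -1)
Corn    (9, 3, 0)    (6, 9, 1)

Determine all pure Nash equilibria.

The unique pure-strategy Nash equilibrium is (Corn, Wheat, Corn).

Farm 1 against (Soy, Corn): payoffs 4, 9 → best response Corn.
Farm 1 against (Soy, Soy): payoffs -1, 6 → best response Corn.
Farm 1 against (Soy, Wheat): payoffs -3, 9 → best response Corn.
Farm 1 against (Wheat, Corn): payoffs -9, -5 → best response Corn.
Farm 1 against (Wheat, Soy): payoffs 0, 7 → best response Corn.
Farm 1 against (Wheat, Wheat): payoffs 3, 6 → best response Corn.
Farm 2 against (Barley, Corn): payoffs -1, 0 → best response Wheat.
Farm 2 against (Barley, Soy): payoffs 9, -8 → best response Soy.
Farm 2 against (Barley, Wheat): payoffs -9, 4 → best response Wheat.
Farm 2 against (Corn, Corn): payoffs -3, 3 → best response Wheat.
Farm 2 against (Corn, Soy): payoffs 5, 4 → best response Soy.
Farm 2 against (Corn, Wheat): payoffs 3, 9 → best response Wheat.
Farm 3 against (Barley, Soy): payoffs 2, -8, 5 → best response Wheat.
Farm 3 against (Barley, Wheat): payoffs 7, -4, -1 → best response Corn.
Farm 3 against (Corn, Soy): payoffs -5, -2, 0 → best response Wheat.
Farm 3 against (Corn, Wheat): payoffs 5, 4, 1 → best response Corn.
Mutual best responses: (Corn, Wheat, Corn).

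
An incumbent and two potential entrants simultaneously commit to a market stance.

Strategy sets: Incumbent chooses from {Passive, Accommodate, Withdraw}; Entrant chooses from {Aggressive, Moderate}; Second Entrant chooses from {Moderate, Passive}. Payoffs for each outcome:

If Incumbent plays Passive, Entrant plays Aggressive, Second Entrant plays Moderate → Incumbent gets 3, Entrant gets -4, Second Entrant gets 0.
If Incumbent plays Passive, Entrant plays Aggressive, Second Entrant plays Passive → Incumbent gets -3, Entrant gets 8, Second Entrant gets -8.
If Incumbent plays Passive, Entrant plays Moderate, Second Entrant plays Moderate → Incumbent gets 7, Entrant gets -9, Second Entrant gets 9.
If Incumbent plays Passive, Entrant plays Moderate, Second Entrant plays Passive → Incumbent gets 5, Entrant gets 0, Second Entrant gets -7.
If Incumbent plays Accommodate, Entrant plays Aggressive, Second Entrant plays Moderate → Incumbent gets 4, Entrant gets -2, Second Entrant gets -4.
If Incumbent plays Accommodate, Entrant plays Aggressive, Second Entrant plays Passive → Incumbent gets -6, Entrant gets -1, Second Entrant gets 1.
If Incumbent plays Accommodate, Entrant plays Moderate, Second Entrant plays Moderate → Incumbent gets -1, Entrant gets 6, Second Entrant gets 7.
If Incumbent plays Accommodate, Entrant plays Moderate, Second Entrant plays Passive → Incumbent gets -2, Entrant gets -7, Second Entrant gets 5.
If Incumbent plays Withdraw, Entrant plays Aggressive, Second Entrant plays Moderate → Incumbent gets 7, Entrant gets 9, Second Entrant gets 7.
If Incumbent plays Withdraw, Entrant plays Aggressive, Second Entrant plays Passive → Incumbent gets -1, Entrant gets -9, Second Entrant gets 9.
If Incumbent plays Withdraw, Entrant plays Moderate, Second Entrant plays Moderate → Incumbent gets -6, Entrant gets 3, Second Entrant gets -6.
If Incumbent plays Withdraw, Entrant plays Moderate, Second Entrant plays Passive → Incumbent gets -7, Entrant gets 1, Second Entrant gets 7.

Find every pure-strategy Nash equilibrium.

For each strategy profile, look for a profitable unilateral deviation.
(Passive, Aggressive, Moderate): Incumbent can switch to Accommodate (3 → 4). Not NE.
(Passive, Aggressive, Passive): Incumbent can switch to Withdraw (-3 → -1). Not NE.
(Passive, Moderate, Moderate): Entrant can switch to Aggressive (-9 → -4). Not NE.
(Passive, Moderate, Passive): Entrant can switch to Aggressive (0 → 8). Not NE.
(Accommodate, Aggressive, Moderate): Incumbent can switch to Withdraw (4 → 7). Not NE.
(Accommodate, Aggressive, Passive): Incumbent can switch to Passive (-6 → -3). Not NE.
(The remaining 6 profiles each have a profitable deviation by the same check.)

There is no pure-strategy Nash equilibrium.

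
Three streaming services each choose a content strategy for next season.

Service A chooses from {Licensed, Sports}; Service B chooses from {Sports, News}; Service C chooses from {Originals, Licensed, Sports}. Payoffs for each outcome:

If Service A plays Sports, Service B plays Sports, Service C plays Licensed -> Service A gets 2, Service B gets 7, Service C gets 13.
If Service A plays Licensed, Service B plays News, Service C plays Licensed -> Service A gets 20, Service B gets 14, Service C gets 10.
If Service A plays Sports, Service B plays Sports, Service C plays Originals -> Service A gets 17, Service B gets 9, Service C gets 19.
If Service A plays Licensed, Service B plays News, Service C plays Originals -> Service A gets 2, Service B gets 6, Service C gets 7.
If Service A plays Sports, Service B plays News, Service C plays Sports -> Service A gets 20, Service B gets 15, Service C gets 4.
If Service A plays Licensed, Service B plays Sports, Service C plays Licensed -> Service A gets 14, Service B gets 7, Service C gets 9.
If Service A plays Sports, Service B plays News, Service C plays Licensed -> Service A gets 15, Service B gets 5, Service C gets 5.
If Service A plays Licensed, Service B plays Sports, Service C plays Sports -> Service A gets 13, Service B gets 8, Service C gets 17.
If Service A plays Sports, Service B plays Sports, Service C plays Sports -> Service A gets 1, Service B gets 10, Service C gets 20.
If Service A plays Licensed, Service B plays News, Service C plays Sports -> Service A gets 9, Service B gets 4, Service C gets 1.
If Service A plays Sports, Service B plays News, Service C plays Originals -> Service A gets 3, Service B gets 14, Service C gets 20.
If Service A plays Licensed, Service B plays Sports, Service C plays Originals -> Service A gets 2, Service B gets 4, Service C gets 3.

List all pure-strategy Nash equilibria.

For each strategy profile, look for a profitable unilateral deviation.
(Licensed, Sports, Originals): Service A can switch to Sports (2 → 17). Not NE.
(Licensed, Sports, Licensed): Service B can switch to News (7 → 14). Not NE.
(Licensed, Sports, Sports): Service A gets 13, best alternative 1; Service B gets 8, best alternative 4; Service C gets 17, best alternative 9. No profitable deviation — NE.
(Licensed, News, Originals): Service A can switch to Sports (2 → 3). Not NE.
(Licensed, News, Licensed): Service A gets 20, best alternative 15; Service B gets 14, best alternative 7; Service C gets 10, best alternative 7. No profitable deviation — NE.
(Licensed, News, Sports): Service A can switch to Sports (9 → 20). Not NE.
(Sports, Sports, Originals): Service B can switch to News (9 → 14). Not NE.
(Sports, Sports, Licensed): Service A can switch to Licensed (2 → 14). Not NE.
(Sports, Sports, Sports): Service A can switch to Licensed (1 → 13). Not NE.
(Sports, News, Originals): Service A gets 3, best alternative 2; Service B gets 14, best alternative 9; Service C gets 20, best alternative 5. No profitable deviation — NE.
(Sports, News, Licensed): Service A can switch to Licensed (15 → 20). Not NE.
(Sports, News, Sports): Service C can switch to Originals (4 → 20). Not NE.

Pure-strategy Nash equilibria: (Licensed, Sports, Sports), (Licensed, News, Licensed), (Sports, News, Originals)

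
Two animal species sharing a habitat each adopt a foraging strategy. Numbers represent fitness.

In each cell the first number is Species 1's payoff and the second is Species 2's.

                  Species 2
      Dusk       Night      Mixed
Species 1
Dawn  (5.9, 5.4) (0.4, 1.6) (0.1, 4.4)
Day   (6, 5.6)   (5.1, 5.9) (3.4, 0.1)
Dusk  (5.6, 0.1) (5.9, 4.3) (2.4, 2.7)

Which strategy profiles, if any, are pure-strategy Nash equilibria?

(Dusk, Night)

Mark each player's best response to every combination of opponents' strategies; a profile where every player is best-responding is a pure Nash equilibrium.
Species 1 against Dusk: payoffs 5.9, 6, 5.6 → best response Day.
Species 1 against Night: payoffs 0.4, 5.1, 5.9 → best response Dusk.
Species 1 against Mixed: payoffs 0.1, 3.4, 2.4 → best response Day.
Species 2 against Dawn: payoffs 5.4, 1.6, 4.4 → best response Dusk.
Species 2 against Day: payoffs 5.6, 5.9, 0.1 → best response Night.
Species 2 against Dusk: payoffs 0.1, 4.3, 2.7 → best response Night.
Mutual best responses: (Dusk, Night).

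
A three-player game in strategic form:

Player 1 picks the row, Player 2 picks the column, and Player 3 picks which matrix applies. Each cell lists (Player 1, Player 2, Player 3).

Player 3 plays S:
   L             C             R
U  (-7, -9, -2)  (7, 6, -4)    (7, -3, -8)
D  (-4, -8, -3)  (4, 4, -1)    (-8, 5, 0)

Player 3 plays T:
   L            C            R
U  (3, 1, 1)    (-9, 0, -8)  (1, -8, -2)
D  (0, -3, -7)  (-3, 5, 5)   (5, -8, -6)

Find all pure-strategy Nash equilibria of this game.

For each strategy profile, look for a profitable unilateral deviation.
(U, L, S): Player 1 can switch to D (-7 → -4). Not NE.
(U, L, T): Player 1 gets 3, best alternative 0; Player 2 gets 1, best alternative 0; Player 3 gets 1, best alternative -2. No profitable deviation — NE.
(U, C, S): Player 1 gets 7, best alternative 4; Player 2 gets 6, best alternative -3; Player 3 gets -4, best alternative -8. No profitable deviation — NE.
(U, C, T): Player 1 can switch to D (-9 → -3). Not NE.
(U, R, S): Player 2 can switch to C (-3 → 6). Not NE.
(U, R, T): Player 1 can switch to D (1 → 5). Not NE.
(D, L, S): Player 2 can switch to C (-8 → 4). Not NE.
(D, L, T): Player 1 can switch to U (0 → 3). Not NE.
(D, C, S): Player 1 can switch to U (4 → 7). Not NE.
(D, C, T): Player 1 gets -3, best alternative -9; Player 2 gets 5, best alternative -3; Player 3 gets 5, best alternative -1. No profitable deviation — NE.
(D, R, S): Player 1 can switch to U (-8 → 7). Not NE.
(The remaining 1 profile has a profitable deviation by the same check.)

The pure Nash equilibria are (U, L, T) and (U, C, S) and (D, C, T).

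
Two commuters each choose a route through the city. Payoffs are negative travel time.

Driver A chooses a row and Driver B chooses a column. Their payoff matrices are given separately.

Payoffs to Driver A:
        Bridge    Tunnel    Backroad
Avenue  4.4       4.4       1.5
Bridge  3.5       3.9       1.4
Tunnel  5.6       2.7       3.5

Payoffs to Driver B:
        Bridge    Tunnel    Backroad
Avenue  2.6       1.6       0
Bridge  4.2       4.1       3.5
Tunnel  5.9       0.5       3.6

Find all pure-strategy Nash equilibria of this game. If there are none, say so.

The unique pure-strategy Nash equilibrium is (Tunnel, Bridge).

Driver A against Bridge: payoffs 4.4, 3.5, 5.6 → best response Tunnel.
Driver A against Tunnel: payoffs 4.4, 3.9, 2.7 → best response Avenue.
Driver A against Backroad: payoffs 1.5, 1.4, 3.5 → best response Tunnel.
Driver B against Avenue: payoffs 2.6, 1.6, 0 → best response Bridge.
Driver B against Bridge: payoffs 4.2, 4.1, 3.5 → best response Bridge.
Driver B against Tunnel: payoffs 5.9, 0.5, 3.6 → best response Bridge.
Mutual best responses: (Tunnel, Bridge).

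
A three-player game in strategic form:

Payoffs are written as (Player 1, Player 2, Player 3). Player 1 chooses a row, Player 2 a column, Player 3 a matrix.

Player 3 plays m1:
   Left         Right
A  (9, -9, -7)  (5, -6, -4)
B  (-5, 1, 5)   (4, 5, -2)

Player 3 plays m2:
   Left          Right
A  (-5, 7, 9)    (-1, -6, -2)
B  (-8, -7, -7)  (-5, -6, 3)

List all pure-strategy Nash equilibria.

(A, Left, m1): Player 2 can switch to Right (-9 → -6). Not NE.
(A, Left, m2): Player 1 gets -5, best alternative -8; Player 2 gets 7, best alternative -6; Player 3 gets 9, best alternative -7. No profitable deviation — NE.
(A, Right, m1): Player 3 can switch to m2 (-4 → -2). Not NE.
(A, Right, m2): Player 2 can switch to Left (-6 → 7). Not NE.
(B, Left, m1): Player 1 can switch to A (-5 → 9). Not NE.
(B, Left, m2): Player 1 can switch to A (-8 → -5). Not NE.
(B, Right, m1): Player 1 can switch to A (4 → 5). Not NE.
(The remaining 1 profile has a profitable deviation by the same check.)

The unique pure-strategy Nash equilibrium is (A, Left, m2).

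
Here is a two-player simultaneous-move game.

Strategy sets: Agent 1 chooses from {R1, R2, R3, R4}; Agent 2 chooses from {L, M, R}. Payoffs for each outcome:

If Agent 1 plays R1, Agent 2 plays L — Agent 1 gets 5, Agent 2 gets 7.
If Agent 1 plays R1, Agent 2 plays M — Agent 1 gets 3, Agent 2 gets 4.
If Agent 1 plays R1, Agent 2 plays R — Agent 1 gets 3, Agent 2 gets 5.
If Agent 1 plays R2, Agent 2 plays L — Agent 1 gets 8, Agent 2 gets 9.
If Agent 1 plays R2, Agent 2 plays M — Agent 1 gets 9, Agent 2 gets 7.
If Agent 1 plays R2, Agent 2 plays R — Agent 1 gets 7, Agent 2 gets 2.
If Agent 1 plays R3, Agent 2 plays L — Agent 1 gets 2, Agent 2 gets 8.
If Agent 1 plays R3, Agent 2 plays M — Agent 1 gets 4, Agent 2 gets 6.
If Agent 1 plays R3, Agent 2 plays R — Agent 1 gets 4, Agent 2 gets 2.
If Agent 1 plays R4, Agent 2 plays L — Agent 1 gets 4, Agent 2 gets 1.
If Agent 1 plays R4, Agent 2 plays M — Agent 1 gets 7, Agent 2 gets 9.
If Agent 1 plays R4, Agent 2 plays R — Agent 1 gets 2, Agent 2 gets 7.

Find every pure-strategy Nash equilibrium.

Agent 1 against L: payoffs 5, 8, 2, 4 → best response R2.
Agent 1 against M: payoffs 3, 9, 4, 7 → best response R2.
Agent 1 against R: payoffs 3, 7, 4, 2 → best response R2.
Agent 2 against R1: payoffs 7, 4, 5 → best response L.
Agent 2 against R2: payoffs 9, 7, 2 → best response L.
Agent 2 against R3: payoffs 8, 6, 2 → best response L.
Agent 2 against R4: payoffs 1, 9, 7 → best response M.
Mutual best responses: (R2, L).

Pure NE: (R2, L)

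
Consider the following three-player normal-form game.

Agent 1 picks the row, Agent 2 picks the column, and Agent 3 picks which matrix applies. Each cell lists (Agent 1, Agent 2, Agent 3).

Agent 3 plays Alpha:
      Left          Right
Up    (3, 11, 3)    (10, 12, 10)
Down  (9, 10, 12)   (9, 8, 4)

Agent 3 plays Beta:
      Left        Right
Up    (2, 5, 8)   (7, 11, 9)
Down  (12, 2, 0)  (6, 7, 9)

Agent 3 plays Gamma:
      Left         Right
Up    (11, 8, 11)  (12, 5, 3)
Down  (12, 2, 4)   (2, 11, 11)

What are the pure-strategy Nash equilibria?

(Up, Right, Alpha) and (Down, Left, Alpha)

(Up, Left, Alpha): Agent 1 can switch to Down (3 → 9). Not NE.
(Up, Left, Beta): Agent 1 can switch to Down (2 → 12). Not NE.
(Up, Left, Gamma): Agent 1 can switch to Down (11 → 12). Not NE.
(Up, Right, Alpha): Agent 1 gets 10, best alternative 9; Agent 2 gets 12, best alternative 11; Agent 3 gets 10, best alternative 9. No profitable deviation — NE.
(Up, Right, Beta): Agent 3 can switch to Alpha (9 → 10). Not NE.
(Up, Right, Gamma): Agent 2 can switch to Left (5 → 8). Not NE.
(Down, Left, Alpha): Agent 1 gets 9, best alternative 3; Agent 2 gets 10, best alternative 8; Agent 3 gets 12, best alternative 4. No profitable deviation — NE.
(Down, Left, Beta): Agent 2 can switch to Right (2 → 7). Not NE.
(Down, Left, Gamma): Agent 2 can switch to Right (2 → 11). Not NE.
(Down, Right, Alpha): Agent 1 can switch to Up (9 → 10). Not NE.
(Down, Right, Beta): Agent 1 can switch to Up (6 → 7). Not NE.
(Down, Right, Gamma): Agent 1 can switch to Up (2 → 12). Not NE.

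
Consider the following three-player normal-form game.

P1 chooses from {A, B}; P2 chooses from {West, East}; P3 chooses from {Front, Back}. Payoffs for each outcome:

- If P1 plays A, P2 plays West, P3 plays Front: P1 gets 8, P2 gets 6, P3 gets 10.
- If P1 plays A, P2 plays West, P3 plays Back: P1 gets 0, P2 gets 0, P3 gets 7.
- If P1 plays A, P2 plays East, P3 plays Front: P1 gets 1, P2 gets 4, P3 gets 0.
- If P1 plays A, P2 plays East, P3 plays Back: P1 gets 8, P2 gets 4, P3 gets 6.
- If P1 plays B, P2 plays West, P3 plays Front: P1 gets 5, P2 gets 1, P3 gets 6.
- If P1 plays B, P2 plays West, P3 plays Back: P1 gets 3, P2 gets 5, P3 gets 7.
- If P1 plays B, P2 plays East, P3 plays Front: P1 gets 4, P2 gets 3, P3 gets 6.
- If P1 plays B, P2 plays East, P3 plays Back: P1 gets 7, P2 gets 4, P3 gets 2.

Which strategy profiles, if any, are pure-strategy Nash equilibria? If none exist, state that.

The pure Nash equilibria are (A, West, Front), (A, East, Back), (B, West, Back), (B, East, Front).

Mark each player's best response to every combination of opponents' strategies; a profile where every player is best-responding is a pure Nash equilibrium.
P1 against (West, Front): payoffs 8, 5 → best response A.
P1 against (West, Back): payoffs 0, 3 → best response B.
P1 against (East, Front): payoffs 1, 4 → best response B.
P1 against (East, Back): payoffs 8, 7 → best response A.
P2 against (A, Front): payoffs 6, 4 → best response West.
P2 against (A, Back): payoffs 0, 4 → best response East.
P2 against (B, Front): payoffs 1, 3 → best response East.
P2 against (B, Back): payoffs 5, 4 → best response West.
P3 against (A, West): payoffs 10, 7 → best response Front.
P3 against (A, East): payoffs 0, 6 → best response Back.
P3 against (B, West): payoffs 6, 7 → best response Back.
P3 against (B, East): payoffs 6, 2 → best response Front.
Mutual best responses: (A, West, Front); (A, East, Back); (B, West, Back); (B, East, Front).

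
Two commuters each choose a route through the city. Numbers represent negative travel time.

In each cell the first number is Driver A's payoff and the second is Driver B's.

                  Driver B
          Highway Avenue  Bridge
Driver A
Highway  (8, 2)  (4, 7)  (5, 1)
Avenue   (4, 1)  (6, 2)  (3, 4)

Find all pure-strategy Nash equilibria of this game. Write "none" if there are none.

There is no pure-strategy Nash equilibrium.

(Highway, Highway): Driver B can switch to Avenue (2 → 7). Not NE.
(Highway, Avenue): Driver A can switch to Avenue (4 → 6). Not NE.
(Highway, Bridge): Driver B can switch to Highway (1 → 2). Not NE.
(Avenue, Highway): Driver A can switch to Highway (4 → 8). Not NE.
(Avenue, Avenue): Driver B can switch to Bridge (2 → 4). Not NE.
(Avenue, Bridge): Driver A can switch to Highway (3 → 5). Not NE.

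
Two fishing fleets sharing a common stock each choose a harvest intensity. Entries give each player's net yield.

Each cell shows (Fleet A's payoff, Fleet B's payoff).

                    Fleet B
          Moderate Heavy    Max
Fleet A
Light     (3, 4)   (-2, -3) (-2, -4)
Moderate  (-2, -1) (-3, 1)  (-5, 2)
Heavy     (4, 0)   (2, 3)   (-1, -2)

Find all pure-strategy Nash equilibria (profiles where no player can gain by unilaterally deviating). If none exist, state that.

Fleet A against Moderate: payoffs 3, -2, 4 → best response Heavy.
Fleet A against Heavy: payoffs -2, -3, 2 → best response Heavy.
Fleet A against Max: payoffs -2, -5, -1 → best response Heavy.
Fleet B against Light: payoffs 4, -3, -4 → best response Moderate.
Fleet B against Moderate: payoffs -1, 1, 2 → best response Max.
Fleet B against Heavy: payoffs 0, 3, -2 → best response Heavy.
Mutual best responses: (Heavy, Heavy).

The unique pure-strategy Nash equilibrium is (Heavy, Heavy).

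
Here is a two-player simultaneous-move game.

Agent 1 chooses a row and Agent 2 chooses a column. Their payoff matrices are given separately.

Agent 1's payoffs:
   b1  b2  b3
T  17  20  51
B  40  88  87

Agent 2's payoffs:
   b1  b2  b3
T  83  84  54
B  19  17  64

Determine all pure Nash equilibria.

Pure NE: (B, b3)

Agent 1 against b1: payoffs 17, 40 → best response B.
Agent 1 against b2: payoffs 20, 88 → best response B.
Agent 1 against b3: payoffs 51, 87 → best response B.
Agent 2 against T: payoffs 83, 84, 54 → best response b2.
Agent 2 against B: payoffs 19, 17, 64 → best response b3.
Mutual best responses: (B, b3).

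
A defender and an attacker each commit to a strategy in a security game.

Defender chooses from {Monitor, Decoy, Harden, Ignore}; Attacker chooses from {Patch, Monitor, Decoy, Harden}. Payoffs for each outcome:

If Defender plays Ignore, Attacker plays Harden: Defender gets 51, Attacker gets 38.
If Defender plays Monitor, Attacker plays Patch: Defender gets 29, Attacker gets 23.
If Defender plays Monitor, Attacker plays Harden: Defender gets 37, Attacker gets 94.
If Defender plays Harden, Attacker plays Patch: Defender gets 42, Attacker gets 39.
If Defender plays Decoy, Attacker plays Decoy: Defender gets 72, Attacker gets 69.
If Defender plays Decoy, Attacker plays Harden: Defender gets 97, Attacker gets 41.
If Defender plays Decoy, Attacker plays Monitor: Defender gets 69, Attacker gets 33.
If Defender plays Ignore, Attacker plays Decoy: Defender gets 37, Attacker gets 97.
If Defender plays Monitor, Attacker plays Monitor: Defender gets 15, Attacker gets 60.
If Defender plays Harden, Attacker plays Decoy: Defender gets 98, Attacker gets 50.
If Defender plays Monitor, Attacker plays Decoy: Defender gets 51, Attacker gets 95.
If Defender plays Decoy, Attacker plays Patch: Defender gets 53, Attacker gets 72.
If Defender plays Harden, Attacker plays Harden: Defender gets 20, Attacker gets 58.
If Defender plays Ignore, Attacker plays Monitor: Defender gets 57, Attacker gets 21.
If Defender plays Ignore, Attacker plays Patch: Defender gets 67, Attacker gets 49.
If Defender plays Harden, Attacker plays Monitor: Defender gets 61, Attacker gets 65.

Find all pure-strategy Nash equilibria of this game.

none

(Monitor, Patch): Defender can switch to Decoy (29 → 53). Not NE.
(Monitor, Monitor): Defender can switch to Decoy (15 → 69). Not NE.
(Monitor, Decoy): Defender can switch to Decoy (51 → 72). Not NE.
(Monitor, Harden): Defender can switch to Decoy (37 → 97). Not NE.
(Decoy, Patch): Defender can switch to Ignore (53 → 67). Not NE.
(Decoy, Monitor): Attacker can switch to Patch (33 → 72). Not NE.
(Decoy, Decoy): Defender can switch to Harden (72 → 98). Not NE.
(Decoy, Harden): Attacker can switch to Patch (41 → 72). Not NE.
(The remaining 8 profiles each have a profitable deviation by the same check.)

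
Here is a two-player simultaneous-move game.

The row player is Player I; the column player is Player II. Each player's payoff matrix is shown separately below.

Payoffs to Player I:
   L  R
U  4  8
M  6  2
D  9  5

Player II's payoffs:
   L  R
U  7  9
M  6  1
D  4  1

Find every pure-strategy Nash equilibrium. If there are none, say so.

(U, L): Player I can switch to M (4 → 6). Not NE.
(U, R): Player I gets 8, best alternative 5; Player II gets 9, best alternative 7. No profitable deviation — NE.
(M, L): Player I can switch to D (6 → 9). Not NE.
(M, R): Player I can switch to U (2 → 8). Not NE.
(D, L): Player I gets 9, best alternative 6; Player II gets 4, best alternative 1. No profitable deviation — NE.
(D, R): Player I can switch to U (5 → 8). Not NE.

(U, R) and (D, L)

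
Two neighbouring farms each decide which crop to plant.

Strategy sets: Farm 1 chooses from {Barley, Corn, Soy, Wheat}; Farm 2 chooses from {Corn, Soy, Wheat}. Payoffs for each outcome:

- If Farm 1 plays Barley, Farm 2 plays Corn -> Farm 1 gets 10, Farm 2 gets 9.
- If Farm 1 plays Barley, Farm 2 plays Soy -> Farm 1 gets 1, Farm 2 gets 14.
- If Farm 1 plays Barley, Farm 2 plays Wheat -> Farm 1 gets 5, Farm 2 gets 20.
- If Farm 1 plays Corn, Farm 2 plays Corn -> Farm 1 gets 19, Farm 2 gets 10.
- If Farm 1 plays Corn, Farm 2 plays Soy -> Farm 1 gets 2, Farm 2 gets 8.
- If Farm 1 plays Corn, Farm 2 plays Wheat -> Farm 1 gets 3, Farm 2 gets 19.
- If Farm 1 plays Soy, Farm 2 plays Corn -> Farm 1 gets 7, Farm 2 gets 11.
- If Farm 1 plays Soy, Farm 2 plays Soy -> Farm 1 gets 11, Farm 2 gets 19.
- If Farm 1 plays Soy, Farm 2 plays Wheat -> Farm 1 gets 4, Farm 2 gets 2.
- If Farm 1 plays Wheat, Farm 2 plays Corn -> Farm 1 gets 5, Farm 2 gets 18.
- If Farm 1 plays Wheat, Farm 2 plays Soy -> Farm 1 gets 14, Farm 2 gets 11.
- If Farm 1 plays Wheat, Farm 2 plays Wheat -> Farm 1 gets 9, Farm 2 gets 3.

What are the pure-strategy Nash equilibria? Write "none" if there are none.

There is no pure-strategy Nash equilibrium.

(Barley, Corn): Farm 1 can switch to Corn (10 → 19). Not NE.
(Barley, Soy): Farm 1 can switch to Corn (1 → 2). Not NE.
(Barley, Wheat): Farm 1 can switch to Wheat (5 → 9). Not NE.
(Corn, Corn): Farm 2 can switch to Wheat (10 → 19). Not NE.
(Corn, Soy): Farm 1 can switch to Soy (2 → 11). Not NE.
(Corn, Wheat): Farm 1 can switch to Barley (3 → 5). Not NE.
(The remaining 6 profiles each have a profitable deviation by the same check.)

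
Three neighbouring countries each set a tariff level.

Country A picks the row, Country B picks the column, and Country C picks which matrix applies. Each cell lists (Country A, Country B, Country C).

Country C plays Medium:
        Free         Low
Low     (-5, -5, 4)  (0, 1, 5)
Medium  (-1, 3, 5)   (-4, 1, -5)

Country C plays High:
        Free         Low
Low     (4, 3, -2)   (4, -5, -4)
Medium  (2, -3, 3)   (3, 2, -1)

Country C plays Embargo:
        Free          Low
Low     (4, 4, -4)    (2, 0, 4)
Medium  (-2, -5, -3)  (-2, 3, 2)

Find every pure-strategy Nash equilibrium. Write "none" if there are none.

(Low, Low, Medium) and (Medium, Free, Medium)

(Low, Free, Medium): Country A can switch to Medium (-5 → -1). Not NE.
(Low, Free, High): Country C can switch to Medium (-2 → 4). Not NE.
(Low, Free, Embargo): Country C can switch to Medium (-4 → 4). Not NE.
(Low, Low, Medium): Country A gets 0, best alternative -4; Country B gets 1, best alternative -5; Country C gets 5, best alternative 4. No profitable deviation — NE.
(Low, Low, High): Country B can switch to Free (-5 → 3). Not NE.
(Low, Low, Embargo): Country B can switch to Free (0 → 4). Not NE.
(Medium, Free, Medium): Country A gets -1, best alternative -5; Country B gets 3, best alternative 1; Country C gets 5, best alternative 3. No profitable deviation — NE.
(Medium, Free, High): Country A can switch to Low (2 → 4). Not NE.
(The remaining 4 profiles each have a profitable deviation by the same check.)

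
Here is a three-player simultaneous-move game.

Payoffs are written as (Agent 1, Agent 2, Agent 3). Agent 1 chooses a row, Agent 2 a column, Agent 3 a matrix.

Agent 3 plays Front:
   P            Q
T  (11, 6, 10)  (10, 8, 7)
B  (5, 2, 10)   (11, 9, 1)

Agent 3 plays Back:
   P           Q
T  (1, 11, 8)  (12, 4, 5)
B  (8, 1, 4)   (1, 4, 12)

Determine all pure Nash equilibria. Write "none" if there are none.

There is no pure-strategy Nash equilibrium.

(T, P, Front): Agent 2 can switch to Q (6 → 8). Not NE.
(T, P, Back): Agent 1 can switch to B (1 → 8). Not NE.
(T, Q, Front): Agent 1 can switch to B (10 → 11). Not NE.
(T, Q, Back): Agent 2 can switch to P (4 → 11). Not NE.
(B, P, Front): Agent 1 can switch to T (5 → 11). Not NE.
(B, P, Back): Agent 2 can switch to Q (1 → 4). Not NE.
(B, Q, Front): Agent 3 can switch to Back (1 → 12). Not NE.
(B, Q, Back): Agent 1 can switch to T (1 → 12). Not NE.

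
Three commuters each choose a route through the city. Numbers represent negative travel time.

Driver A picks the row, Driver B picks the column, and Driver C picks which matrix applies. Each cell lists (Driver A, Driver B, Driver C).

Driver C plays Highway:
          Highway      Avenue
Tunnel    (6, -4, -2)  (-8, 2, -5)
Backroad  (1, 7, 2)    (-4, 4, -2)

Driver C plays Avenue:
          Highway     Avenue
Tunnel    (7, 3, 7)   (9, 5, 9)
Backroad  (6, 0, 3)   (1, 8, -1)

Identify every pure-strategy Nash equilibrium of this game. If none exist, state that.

(Tunnel, Highway, Highway): Driver B can switch to Avenue (-4 → 2). Not NE.
(Tunnel, Highway, Avenue): Driver B can switch to Avenue (3 → 5). Not NE.
(Tunnel, Avenue, Highway): Driver A can switch to Backroad (-8 → -4). Not NE.
(Tunnel, Avenue, Avenue): Driver A gets 9, best alternative 1; Driver B gets 5, best alternative 3; Driver C gets 9, best alternative -5. No profitable deviation — NE.
(Backroad, Highway, Highway): Driver A can switch to Tunnel (1 → 6). Not NE.
(Backroad, Highway, Avenue): Driver A can switch to Tunnel (6 → 7). Not NE.
(Backroad, Avenue, Highway): Driver B can switch to Highway (4 → 7). Not NE.
(Backroad, Avenue, Avenue): Driver A can switch to Tunnel (1 → 9). Not NE.

The unique pure-strategy Nash equilibrium is (Tunnel, Avenue, Avenue).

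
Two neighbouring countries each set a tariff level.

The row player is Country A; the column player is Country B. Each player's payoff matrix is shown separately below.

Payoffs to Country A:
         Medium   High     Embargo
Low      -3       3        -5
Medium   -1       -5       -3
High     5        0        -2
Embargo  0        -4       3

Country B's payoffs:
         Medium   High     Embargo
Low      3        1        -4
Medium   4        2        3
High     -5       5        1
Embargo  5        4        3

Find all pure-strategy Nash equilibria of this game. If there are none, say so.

No pure-strategy Nash equilibrium.

(Low, Medium): Country A can switch to Medium (-3 → -1). Not NE.
(Low, High): Country B can switch to Medium (1 → 3). Not NE.
(Low, Embargo): Country A can switch to Medium (-5 → -3). Not NE.
(Medium, Medium): Country A can switch to High (-1 → 5). Not NE.
(Medium, High): Country A can switch to Low (-5 → 3). Not NE.
(Medium, Embargo): Country A can switch to High (-3 → -2). Not NE.
(The remaining 6 profiles each have a profitable deviation by the same check.)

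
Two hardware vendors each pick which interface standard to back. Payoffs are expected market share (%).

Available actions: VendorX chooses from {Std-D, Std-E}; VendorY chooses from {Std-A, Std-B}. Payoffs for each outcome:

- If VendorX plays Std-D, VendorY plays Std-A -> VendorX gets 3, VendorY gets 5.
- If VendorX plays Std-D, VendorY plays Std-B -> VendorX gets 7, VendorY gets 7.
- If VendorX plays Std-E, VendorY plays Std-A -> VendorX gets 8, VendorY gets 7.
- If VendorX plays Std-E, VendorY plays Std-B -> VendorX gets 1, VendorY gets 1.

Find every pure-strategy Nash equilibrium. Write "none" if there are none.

(Std-D, Std-A): VendorX can switch to Std-E (3 → 8). Not NE.
(Std-D, Std-B): VendorX gets 7, best alternative 1; VendorY gets 7, best alternative 5. No profitable deviation — NE.
(Std-E, Std-A): VendorX gets 8, best alternative 3; VendorY gets 7, best alternative 1. No profitable deviation — NE.
(Std-E, Std-B): VendorX can switch to Std-D (1 → 7). Not NE.

The pure Nash equilibria are (Std-D, Std-B) and (Std-E, Std-A).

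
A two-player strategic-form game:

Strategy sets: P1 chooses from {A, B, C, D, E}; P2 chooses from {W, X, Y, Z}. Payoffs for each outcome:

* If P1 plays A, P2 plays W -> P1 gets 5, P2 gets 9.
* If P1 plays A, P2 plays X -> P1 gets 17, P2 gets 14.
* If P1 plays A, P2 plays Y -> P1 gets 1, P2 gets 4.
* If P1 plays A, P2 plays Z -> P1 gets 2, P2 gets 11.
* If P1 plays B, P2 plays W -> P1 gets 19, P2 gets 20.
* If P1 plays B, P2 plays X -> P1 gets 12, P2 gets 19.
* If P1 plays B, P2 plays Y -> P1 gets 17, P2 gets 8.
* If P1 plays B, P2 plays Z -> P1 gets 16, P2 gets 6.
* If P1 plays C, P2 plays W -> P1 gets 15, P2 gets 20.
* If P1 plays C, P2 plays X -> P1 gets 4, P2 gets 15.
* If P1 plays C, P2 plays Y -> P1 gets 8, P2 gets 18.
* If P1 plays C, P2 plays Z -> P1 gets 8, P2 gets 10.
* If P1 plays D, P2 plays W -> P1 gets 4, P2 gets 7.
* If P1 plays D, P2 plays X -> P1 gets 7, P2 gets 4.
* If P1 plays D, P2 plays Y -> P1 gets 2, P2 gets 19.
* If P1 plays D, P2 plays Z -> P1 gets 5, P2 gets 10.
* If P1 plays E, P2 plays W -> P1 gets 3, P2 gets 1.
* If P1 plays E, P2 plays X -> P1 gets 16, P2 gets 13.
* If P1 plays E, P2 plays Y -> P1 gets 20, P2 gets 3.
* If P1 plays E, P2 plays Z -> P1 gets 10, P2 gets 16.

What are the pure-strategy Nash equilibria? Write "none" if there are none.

The pure Nash equilibria are (A, X), (B, W).

P1 against W: payoffs 5, 19, 15, 4, 3 → best response B.
P1 against X: payoffs 17, 12, 4, 7, 16 → best response A.
P1 against Y: payoffs 1, 17, 8, 2, 20 → best response E.
P1 against Z: payoffs 2, 16, 8, 5, 10 → best response B.
P2 against A: payoffs 9, 14, 4, 11 → best response X.
P2 against B: payoffs 20, 19, 8, 6 → best response W.
P2 against C: payoffs 20, 15, 18, 10 → best response W.
P2 against D: payoffs 7, 4, 19, 10 → best response Y.
P2 against E: payoffs 1, 13, 3, 16 → best response Z.
Mutual best responses: (A, X); (B, W).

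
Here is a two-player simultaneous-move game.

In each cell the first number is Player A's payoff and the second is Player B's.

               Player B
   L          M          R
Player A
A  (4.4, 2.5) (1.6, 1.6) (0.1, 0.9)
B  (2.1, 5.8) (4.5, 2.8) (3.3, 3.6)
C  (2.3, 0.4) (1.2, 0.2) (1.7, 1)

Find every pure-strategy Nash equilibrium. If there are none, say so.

(A, L)

(A, L): Player A gets 4.4, best alternative 2.3; Player B gets 2.5, best alternative 1.6. No profitable deviation — NE.
(A, M): Player A can switch to B (1.6 → 4.5). Not NE.
(A, R): Player A can switch to B (0.1 → 3.3). Not NE.
(B, L): Player A can switch to A (2.1 → 4.4). Not NE.
(B, M): Player B can switch to L (2.8 → 5.8). Not NE.
(B, R): Player B can switch to L (3.6 → 5.8). Not NE.
(C, L): Player A can switch to A (2.3 → 4.4). Not NE.
(C, M): Player A can switch to A (1.2 → 1.6). Not NE.
(C, R): Player A can switch to B (1.7 → 3.3). Not NE.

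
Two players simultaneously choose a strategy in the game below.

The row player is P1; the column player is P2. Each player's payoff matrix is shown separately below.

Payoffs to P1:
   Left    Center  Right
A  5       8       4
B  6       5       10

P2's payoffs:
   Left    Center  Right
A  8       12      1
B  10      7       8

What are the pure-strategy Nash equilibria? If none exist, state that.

(A, Center); (B, Left)

Check each profile: it is a Nash equilibrium iff no player can strictly gain by switching unilaterally.
(A, Left): P1 can switch to B (5 → 6). Not NE.
(A, Center): P1 gets 8, best alternative 5; P2 gets 12, best alternative 8. No profitable deviation — NE.
(A, Right): P1 can switch to B (4 → 10). Not NE.
(B, Left): P1 gets 6, best alternative 5; P2 gets 10, best alternative 8. No profitable deviation — NE.
(B, Center): P1 can switch to A (5 → 8). Not NE.
(B, Right): P2 can switch to Left (8 → 10). Not NE.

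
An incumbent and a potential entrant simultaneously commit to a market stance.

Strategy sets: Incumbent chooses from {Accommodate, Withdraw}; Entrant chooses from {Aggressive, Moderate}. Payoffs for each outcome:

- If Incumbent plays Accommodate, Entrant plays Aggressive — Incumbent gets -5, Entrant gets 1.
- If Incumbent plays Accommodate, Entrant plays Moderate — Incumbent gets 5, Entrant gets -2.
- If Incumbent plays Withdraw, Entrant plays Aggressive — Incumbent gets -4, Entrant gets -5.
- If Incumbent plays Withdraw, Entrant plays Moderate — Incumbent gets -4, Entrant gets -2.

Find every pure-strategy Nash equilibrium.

Incumbent against Aggressive: payoffs -5, -4 → best response Withdraw.
Incumbent against Moderate: payoffs 5, -4 → best response Accommodate.
Entrant against Accommodate: payoffs 1, -2 → best response Aggressive.
Entrant against Withdraw: payoffs -5, -2 → best response Moderate.
No profile is a mutual best response for all players.

There is no pure-strategy Nash equilibrium.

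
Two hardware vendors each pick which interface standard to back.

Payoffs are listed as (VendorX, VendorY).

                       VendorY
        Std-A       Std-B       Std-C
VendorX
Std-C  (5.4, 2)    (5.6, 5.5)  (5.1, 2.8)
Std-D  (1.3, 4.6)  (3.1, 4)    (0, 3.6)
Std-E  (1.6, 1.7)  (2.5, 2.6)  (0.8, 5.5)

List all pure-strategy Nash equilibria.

(Std-C, Std-B)

For each player, find the best response to each opponent profile; mutual best responses are the pure NE.
VendorX against Std-A: payoffs 5.4, 1.3, 1.6 → best response Std-C.
VendorX against Std-B: payoffs 5.6, 3.1, 2.5 → best response Std-C.
VendorX against Std-C: payoffs 5.1, 0, 0.8 → best response Std-C.
VendorY against Std-C: payoffs 2, 5.5, 2.8 → best response Std-B.
VendorY against Std-D: payoffs 4.6, 4, 3.6 → best response Std-A.
VendorY against Std-E: payoffs 1.7, 2.6, 5.5 → best response Std-C.
Mutual best responses: (Std-C, Std-B).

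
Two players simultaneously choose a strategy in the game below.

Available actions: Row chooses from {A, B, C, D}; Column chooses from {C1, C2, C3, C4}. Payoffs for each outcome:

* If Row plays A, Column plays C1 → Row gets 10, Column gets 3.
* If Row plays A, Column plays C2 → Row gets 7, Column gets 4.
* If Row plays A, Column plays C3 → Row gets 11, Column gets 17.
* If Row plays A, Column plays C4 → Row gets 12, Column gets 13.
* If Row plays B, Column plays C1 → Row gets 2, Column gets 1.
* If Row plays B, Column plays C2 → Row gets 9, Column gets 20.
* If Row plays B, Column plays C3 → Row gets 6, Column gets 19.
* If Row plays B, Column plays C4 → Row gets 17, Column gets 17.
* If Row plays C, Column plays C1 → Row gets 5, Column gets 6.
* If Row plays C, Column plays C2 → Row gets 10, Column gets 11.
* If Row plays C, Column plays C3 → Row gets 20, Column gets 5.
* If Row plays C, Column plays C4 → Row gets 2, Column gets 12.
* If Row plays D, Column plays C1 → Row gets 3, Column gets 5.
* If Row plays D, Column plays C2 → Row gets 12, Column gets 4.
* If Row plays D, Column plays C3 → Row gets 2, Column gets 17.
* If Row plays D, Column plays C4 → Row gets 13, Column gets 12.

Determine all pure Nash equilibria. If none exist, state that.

Row against C1: payoffs 10, 2, 5, 3 → best response A.
Row against C2: payoffs 7, 9, 10, 12 → best response D.
Row against C3: payoffs 11, 6, 20, 2 → best response C.
Row against C4: payoffs 12, 17, 2, 13 → best response B.
Column against A: payoffs 3, 4, 17, 13 → best response C3.
Column against B: payoffs 1, 20, 19, 17 → best response C2.
Column against C: payoffs 6, 11, 5, 12 → best response C4.
Column against D: payoffs 5, 4, 17, 12 → best response C3.
No profile is a mutual best response for all players.

This game has no pure Nash equilibrium.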